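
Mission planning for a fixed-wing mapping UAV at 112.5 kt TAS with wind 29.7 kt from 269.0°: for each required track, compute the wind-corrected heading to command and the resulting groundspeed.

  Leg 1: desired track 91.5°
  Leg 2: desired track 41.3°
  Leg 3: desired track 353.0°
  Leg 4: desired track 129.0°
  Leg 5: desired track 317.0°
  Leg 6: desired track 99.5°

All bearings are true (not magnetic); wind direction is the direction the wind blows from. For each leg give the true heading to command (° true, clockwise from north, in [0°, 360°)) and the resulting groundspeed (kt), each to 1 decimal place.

Leg 1: heading=92.2°, groundspeed=142.2 kt
Leg 2: heading=30.0°, groundspeed=130.3 kt
Leg 3: heading=337.8°, groundspeed=105.4 kt
Leg 4: heading=138.8°, groundspeed=133.6 kt
Leg 5: heading=305.7°, groundspeed=90.4 kt
Leg 6: heading=102.3°, groundspeed=141.6 kt

Leg 1: desired track 91.5°; wind correction +0.7° → command heading 92.2°, groundspeed 142.2 kt
Leg 2: desired track 41.3°; wind correction -11.3° → command heading 30.0°, groundspeed 130.3 kt
Leg 3: desired track 353.0°; wind correction -15.2° → command heading 337.8°, groundspeed 105.4 kt
Leg 4: desired track 129.0°; wind correction +9.8° → command heading 138.8°, groundspeed 133.6 kt
Leg 5: desired track 317.0°; wind correction -11.3° → command heading 305.7°, groundspeed 90.4 kt
Leg 6: desired track 99.5°; wind correction +2.8° → command heading 102.3°, groundspeed 141.6 kt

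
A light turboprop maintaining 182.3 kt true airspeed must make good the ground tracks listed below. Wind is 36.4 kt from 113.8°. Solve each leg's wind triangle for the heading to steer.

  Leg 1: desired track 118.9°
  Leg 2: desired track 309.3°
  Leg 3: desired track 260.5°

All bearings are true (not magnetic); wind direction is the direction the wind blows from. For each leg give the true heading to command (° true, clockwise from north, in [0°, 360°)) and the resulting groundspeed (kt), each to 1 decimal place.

Leg 1: desired track 118.9°; wind correction -1.0° → command heading 117.9°, groundspeed 146.0 kt
Leg 2: desired track 309.3°; wind correction +3.1° → command heading 312.4°, groundspeed 217.1 kt
Leg 3: desired track 260.5°; wind correction -6.3° → command heading 254.2°, groundspeed 211.6 kt

Leg 1: heading=117.9°, groundspeed=146.0 kt
Leg 2: heading=312.4°, groundspeed=217.1 kt
Leg 3: heading=254.2°, groundspeed=211.6 kt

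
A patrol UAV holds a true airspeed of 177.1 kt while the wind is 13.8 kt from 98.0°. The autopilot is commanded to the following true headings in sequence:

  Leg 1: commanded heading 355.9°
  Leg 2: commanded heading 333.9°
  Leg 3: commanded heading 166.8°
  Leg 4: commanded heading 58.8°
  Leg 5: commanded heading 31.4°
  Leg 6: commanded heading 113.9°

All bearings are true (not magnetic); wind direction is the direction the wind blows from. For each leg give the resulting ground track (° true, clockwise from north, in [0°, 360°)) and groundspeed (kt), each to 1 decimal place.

Leg 1: track=351.6°, groundspeed=180.5 kt
Leg 2: track=330.4°, groundspeed=185.2 kt
Leg 3: track=171.1°, groundspeed=172.6 kt
Leg 4: track=55.8°, groundspeed=166.6 kt
Leg 5: track=27.2°, groundspeed=172.1 kt
Leg 6: track=115.2°, groundspeed=163.9 kt

Leg 1: heading 355.9°; drift -4.3° → track 351.6°, groundspeed 180.5 kt
Leg 2: heading 333.9°; drift -3.5° → track 330.4°, groundspeed 185.2 kt
Leg 3: heading 166.8°; drift +4.3° → track 171.1°, groundspeed 172.6 kt
Leg 4: heading 58.8°; drift -3.0° → track 55.8°, groundspeed 166.6 kt
Leg 5: heading 31.4°; drift -4.2° → track 27.2°, groundspeed 172.1 kt
Leg 6: heading 113.9°; drift +1.3° → track 115.2°, groundspeed 163.9 kt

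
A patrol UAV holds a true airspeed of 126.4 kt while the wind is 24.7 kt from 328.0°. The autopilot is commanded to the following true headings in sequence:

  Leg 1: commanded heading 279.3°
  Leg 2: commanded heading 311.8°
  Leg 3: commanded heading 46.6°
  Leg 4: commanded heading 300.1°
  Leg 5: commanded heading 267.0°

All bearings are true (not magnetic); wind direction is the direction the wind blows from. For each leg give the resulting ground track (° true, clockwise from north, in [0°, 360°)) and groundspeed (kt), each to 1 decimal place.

Leg 1: track=269.7°, groundspeed=111.7 kt
Leg 2: track=308.0°, groundspeed=102.9 kt
Leg 3: track=57.9°, groundspeed=123.9 kt
Leg 4: track=293.8°, groundspeed=105.2 kt
Leg 5: track=256.3°, groundspeed=116.4 kt

Leg 1: heading 279.3°; drift -9.6° → track 269.7°, groundspeed 111.7 kt
Leg 2: heading 311.8°; drift -3.8° → track 308.0°, groundspeed 102.9 kt
Leg 3: heading 46.6°; drift +11.3° → track 57.9°, groundspeed 123.9 kt
Leg 4: heading 300.1°; drift -6.3° → track 293.8°, groundspeed 105.2 kt
Leg 5: heading 267.0°; drift -10.7° → track 256.3°, groundspeed 116.4 kt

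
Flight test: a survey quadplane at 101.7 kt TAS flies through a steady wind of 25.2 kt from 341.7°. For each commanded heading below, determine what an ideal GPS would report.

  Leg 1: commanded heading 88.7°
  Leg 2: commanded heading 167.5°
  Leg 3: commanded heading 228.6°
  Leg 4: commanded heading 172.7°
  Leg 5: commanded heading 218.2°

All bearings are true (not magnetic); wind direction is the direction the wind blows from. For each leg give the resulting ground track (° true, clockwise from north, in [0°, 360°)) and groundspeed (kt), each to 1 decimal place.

Leg 1: heading 88.7°; drift +12.5° → track 101.2°, groundspeed 111.7 kt
Leg 2: heading 167.5°; drift -1.2° → track 166.3°, groundspeed 126.8 kt
Leg 3: heading 228.6°; drift -11.7° → track 216.9°, groundspeed 114.0 kt
Leg 4: heading 172.7°; drift -2.2° → track 170.5°, groundspeed 126.5 kt
Leg 5: heading 218.2°; drift -10.3° → track 207.9°, groundspeed 117.5 kt

Leg 1: track=101.2°, groundspeed=111.7 kt
Leg 2: track=166.3°, groundspeed=126.8 kt
Leg 3: track=216.9°, groundspeed=114.0 kt
Leg 4: track=170.5°, groundspeed=126.5 kt
Leg 5: track=207.9°, groundspeed=117.5 kt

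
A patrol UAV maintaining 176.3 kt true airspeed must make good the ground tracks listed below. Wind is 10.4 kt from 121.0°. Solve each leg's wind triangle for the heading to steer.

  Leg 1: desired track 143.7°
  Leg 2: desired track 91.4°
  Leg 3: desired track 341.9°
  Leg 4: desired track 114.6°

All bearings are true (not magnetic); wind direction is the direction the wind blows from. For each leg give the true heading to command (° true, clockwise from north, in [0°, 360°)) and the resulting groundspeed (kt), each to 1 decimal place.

Leg 1: desired track 143.7°; wind correction -1.3° → command heading 142.4°, groundspeed 166.7 kt
Leg 2: desired track 91.4°; wind correction +1.7° → command heading 93.1°, groundspeed 167.2 kt
Leg 3: desired track 341.9°; wind correction +2.2° → command heading 344.1°, groundspeed 184.0 kt
Leg 4: desired track 114.6°; wind correction +0.4° → command heading 115.0°, groundspeed 166.0 kt

Leg 1: heading=142.4°, groundspeed=166.7 kt
Leg 2: heading=93.1°, groundspeed=167.2 kt
Leg 3: heading=344.1°, groundspeed=184.0 kt
Leg 4: heading=115.0°, groundspeed=166.0 kt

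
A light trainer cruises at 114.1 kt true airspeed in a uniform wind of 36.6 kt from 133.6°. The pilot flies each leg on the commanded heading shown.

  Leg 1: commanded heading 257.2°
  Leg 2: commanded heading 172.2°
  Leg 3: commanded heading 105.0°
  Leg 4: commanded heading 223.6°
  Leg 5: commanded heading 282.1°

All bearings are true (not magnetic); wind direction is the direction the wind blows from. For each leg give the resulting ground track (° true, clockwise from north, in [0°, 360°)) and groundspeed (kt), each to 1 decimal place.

Leg 1: heading 257.2°; drift +12.8° → track 270.0°, groundspeed 137.8 kt
Leg 2: heading 172.2°; drift +15.0° → track 187.2°, groundspeed 88.5 kt
Leg 3: heading 105.0°; drift -12.1° → track 92.9°, groundspeed 83.8 kt
Leg 4: heading 223.6°; drift +17.8° → track 241.4°, groundspeed 119.8 kt
Leg 5: heading 282.1°; drift +7.5° → track 289.6°, groundspeed 146.6 kt

Leg 1: track=270.0°, groundspeed=137.8 kt
Leg 2: track=187.2°, groundspeed=88.5 kt
Leg 3: track=92.9°, groundspeed=83.8 kt
Leg 4: track=241.4°, groundspeed=119.8 kt
Leg 5: track=289.6°, groundspeed=146.6 kt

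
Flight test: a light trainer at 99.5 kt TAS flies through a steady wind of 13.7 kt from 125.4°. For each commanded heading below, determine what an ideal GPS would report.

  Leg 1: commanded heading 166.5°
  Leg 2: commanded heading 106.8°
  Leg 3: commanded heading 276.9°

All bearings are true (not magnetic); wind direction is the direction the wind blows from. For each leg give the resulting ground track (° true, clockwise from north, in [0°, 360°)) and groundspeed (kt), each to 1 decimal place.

Leg 1: heading 166.5°; drift +5.8° → track 172.3°, groundspeed 89.6 kt
Leg 2: heading 106.8°; drift -2.9° → track 103.9°, groundspeed 86.6 kt
Leg 3: heading 276.9°; drift +3.4° → track 280.3°, groundspeed 111.7 kt

Leg 1: track=172.3°, groundspeed=89.6 kt
Leg 2: track=103.9°, groundspeed=86.6 kt
Leg 3: track=280.3°, groundspeed=111.7 kt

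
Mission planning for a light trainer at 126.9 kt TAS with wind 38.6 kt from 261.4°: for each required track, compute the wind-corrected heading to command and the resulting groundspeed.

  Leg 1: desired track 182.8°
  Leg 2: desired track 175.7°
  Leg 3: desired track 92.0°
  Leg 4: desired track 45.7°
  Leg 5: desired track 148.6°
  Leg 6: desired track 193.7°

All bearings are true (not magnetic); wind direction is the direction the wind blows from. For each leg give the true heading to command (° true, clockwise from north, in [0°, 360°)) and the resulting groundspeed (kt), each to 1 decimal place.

Leg 1: heading=200.1°, groundspeed=113.5 kt
Leg 2: heading=193.4°, groundspeed=118.0 kt
Leg 3: heading=95.2°, groundspeed=164.6 kt
Leg 4: heading=35.5°, groundspeed=156.2 kt
Leg 5: heading=164.9°, groundspeed=136.8 kt
Leg 6: heading=210.0°, groundspeed=107.1 kt

Leg 1: desired track 182.8°; wind correction +17.3° → command heading 200.1°, groundspeed 113.5 kt
Leg 2: desired track 175.7°; wind correction +17.7° → command heading 193.4°, groundspeed 118.0 kt
Leg 3: desired track 92.0°; wind correction +3.2° → command heading 95.2°, groundspeed 164.6 kt
Leg 4: desired track 45.7°; wind correction -10.2° → command heading 35.5°, groundspeed 156.2 kt
Leg 5: desired track 148.6°; wind correction +16.3° → command heading 164.9°, groundspeed 136.8 kt
Leg 6: desired track 193.7°; wind correction +16.3° → command heading 210.0°, groundspeed 107.1 kt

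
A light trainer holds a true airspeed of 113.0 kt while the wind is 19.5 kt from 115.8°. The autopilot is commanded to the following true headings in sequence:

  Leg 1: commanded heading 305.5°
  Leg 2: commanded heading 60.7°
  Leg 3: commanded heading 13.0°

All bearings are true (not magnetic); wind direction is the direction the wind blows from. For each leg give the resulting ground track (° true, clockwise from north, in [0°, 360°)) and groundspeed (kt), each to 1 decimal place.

Leg 1: heading 305.5°; drift -1.4° → track 304.1°, groundspeed 132.3 kt
Leg 2: heading 60.7°; drift -8.9° → track 51.8°, groundspeed 103.1 kt
Leg 3: heading 13.0°; drift -9.2° → track 3.8°, groundspeed 118.9 kt

Leg 1: track=304.1°, groundspeed=132.3 kt
Leg 2: track=51.8°, groundspeed=103.1 kt
Leg 3: track=3.8°, groundspeed=118.9 kt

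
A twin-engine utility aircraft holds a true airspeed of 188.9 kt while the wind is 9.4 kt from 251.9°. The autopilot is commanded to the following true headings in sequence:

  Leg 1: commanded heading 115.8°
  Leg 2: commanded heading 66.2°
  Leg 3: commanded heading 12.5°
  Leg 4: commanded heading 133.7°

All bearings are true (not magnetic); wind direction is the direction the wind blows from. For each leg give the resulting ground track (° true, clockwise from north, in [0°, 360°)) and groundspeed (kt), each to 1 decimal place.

Leg 1: track=113.9°, groundspeed=195.8 kt
Leg 2: track=66.5°, groundspeed=198.3 kt
Leg 3: track=14.9°, groundspeed=193.9 kt
Leg 4: track=131.2°, groundspeed=193.5 kt

Leg 1: heading 115.8°; drift -1.9° → track 113.9°, groundspeed 195.8 kt
Leg 2: heading 66.2°; drift +0.3° → track 66.5°, groundspeed 198.3 kt
Leg 3: heading 12.5°; drift +2.4° → track 14.9°, groundspeed 193.9 kt
Leg 4: heading 133.7°; drift -2.5° → track 131.2°, groundspeed 193.5 kt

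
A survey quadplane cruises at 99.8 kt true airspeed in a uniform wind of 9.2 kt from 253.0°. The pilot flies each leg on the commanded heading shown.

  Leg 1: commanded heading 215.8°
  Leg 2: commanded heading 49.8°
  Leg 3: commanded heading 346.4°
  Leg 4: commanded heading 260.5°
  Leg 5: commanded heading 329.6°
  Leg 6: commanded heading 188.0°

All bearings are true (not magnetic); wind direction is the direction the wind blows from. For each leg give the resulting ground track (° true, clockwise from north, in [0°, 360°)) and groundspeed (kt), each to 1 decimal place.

Leg 1: track=212.4°, groundspeed=92.6 kt
Leg 2: track=51.7°, groundspeed=108.3 kt
Leg 3: track=351.6°, groundspeed=100.8 kt
Leg 4: track=261.3°, groundspeed=90.7 kt
Leg 5: track=334.8°, groundspeed=98.1 kt
Leg 6: track=183.0°, groundspeed=96.3 kt

Leg 1: heading 215.8°; drift -3.4° → track 212.4°, groundspeed 92.6 kt
Leg 2: heading 49.8°; drift +1.9° → track 51.7°, groundspeed 108.3 kt
Leg 3: heading 346.4°; drift +5.2° → track 351.6°, groundspeed 100.8 kt
Leg 4: heading 260.5°; drift +0.8° → track 261.3°, groundspeed 90.7 kt
Leg 5: heading 329.6°; drift +5.2° → track 334.8°, groundspeed 98.1 kt
Leg 6: heading 188.0°; drift -5.0° → track 183.0°, groundspeed 96.3 kt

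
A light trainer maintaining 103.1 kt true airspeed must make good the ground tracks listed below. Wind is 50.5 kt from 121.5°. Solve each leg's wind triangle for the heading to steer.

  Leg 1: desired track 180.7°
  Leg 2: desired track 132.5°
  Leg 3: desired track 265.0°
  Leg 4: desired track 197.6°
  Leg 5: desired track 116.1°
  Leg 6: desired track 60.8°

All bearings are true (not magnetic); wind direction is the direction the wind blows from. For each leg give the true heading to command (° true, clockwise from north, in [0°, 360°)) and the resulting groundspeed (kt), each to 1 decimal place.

Leg 1: heading=155.8°, groundspeed=67.7 kt
Leg 2: heading=127.1°, groundspeed=53.1 kt
Leg 3: heading=248.1°, groundspeed=139.2 kt
Leg 4: heading=169.2°, groundspeed=78.6 kt
Leg 5: heading=118.7°, groundspeed=52.7 kt
Leg 6: heading=86.1°, groundspeed=68.5 kt

Leg 1: desired track 180.7°; wind correction -24.9° → command heading 155.8°, groundspeed 67.7 kt
Leg 2: desired track 132.5°; wind correction -5.4° → command heading 127.1°, groundspeed 53.1 kt
Leg 3: desired track 265.0°; wind correction -16.9° → command heading 248.1°, groundspeed 139.2 kt
Leg 4: desired track 197.6°; wind correction -28.4° → command heading 169.2°, groundspeed 78.6 kt
Leg 5: desired track 116.1°; wind correction +2.6° → command heading 118.7°, groundspeed 52.7 kt
Leg 6: desired track 60.8°; wind correction +25.3° → command heading 86.1°, groundspeed 68.5 kt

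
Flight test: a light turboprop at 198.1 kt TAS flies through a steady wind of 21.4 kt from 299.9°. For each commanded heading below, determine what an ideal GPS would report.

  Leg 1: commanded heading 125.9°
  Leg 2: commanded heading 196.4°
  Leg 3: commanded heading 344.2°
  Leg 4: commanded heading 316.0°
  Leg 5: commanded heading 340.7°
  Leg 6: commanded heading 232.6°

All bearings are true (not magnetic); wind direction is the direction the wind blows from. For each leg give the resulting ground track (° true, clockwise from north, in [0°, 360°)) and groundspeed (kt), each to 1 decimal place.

Leg 1: heading 125.9°; drift -0.6° → track 125.3°, groundspeed 219.4 kt
Leg 2: heading 196.4°; drift -5.8° → track 190.6°, groundspeed 204.2 kt
Leg 3: heading 344.2°; drift +4.7° → track 348.9°, groundspeed 183.4 kt
Leg 4: heading 316.0°; drift +1.9° → track 317.9°, groundspeed 177.6 kt
Leg 5: heading 340.7°; drift +4.4° → track 345.1°, groundspeed 182.4 kt
Leg 6: heading 232.6°; drift -5.9° → track 226.7°, groundspeed 190.9 kt

Leg 1: track=125.3°, groundspeed=219.4 kt
Leg 2: track=190.6°, groundspeed=204.2 kt
Leg 3: track=348.9°, groundspeed=183.4 kt
Leg 4: track=317.9°, groundspeed=177.6 kt
Leg 5: track=345.1°, groundspeed=182.4 kt
Leg 6: track=226.7°, groundspeed=190.9 kt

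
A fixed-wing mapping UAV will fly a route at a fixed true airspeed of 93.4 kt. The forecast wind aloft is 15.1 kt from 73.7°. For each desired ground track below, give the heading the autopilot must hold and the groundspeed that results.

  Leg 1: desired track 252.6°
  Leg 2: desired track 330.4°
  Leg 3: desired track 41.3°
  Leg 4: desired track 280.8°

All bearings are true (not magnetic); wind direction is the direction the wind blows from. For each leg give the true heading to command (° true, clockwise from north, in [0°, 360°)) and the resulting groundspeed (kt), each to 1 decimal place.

Leg 1: desired track 252.6°; wind correction -0.2° → command heading 252.4°, groundspeed 108.5 kt
Leg 2: desired track 330.4°; wind correction +9.1° → command heading 339.5°, groundspeed 95.7 kt
Leg 3: desired track 41.3°; wind correction +5.0° → command heading 46.3°, groundspeed 80.3 kt
Leg 4: desired track 280.8°; wind correction +4.2° → command heading 285.0°, groundspeed 106.6 kt

Leg 1: heading=252.4°, groundspeed=108.5 kt
Leg 2: heading=339.5°, groundspeed=95.7 kt
Leg 3: heading=46.3°, groundspeed=80.3 kt
Leg 4: heading=285.0°, groundspeed=106.6 kt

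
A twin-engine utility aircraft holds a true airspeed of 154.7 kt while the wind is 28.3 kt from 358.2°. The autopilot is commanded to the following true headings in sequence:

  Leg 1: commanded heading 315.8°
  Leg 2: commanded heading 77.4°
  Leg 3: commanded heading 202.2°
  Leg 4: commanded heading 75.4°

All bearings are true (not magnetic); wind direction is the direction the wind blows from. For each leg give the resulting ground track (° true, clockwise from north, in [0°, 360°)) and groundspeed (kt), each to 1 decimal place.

Leg 1: heading 315.8°; drift -8.1° → track 307.7°, groundspeed 135.2 kt
Leg 2: heading 77.4°; drift +10.5° → track 87.9°, groundspeed 152.0 kt
Leg 3: heading 202.2°; drift -3.6° → track 198.6°, groundspeed 180.9 kt
Leg 4: heading 75.4°; drift +10.5° → track 85.9°, groundspeed 151.0 kt

Leg 1: track=307.7°, groundspeed=135.2 kt
Leg 2: track=87.9°, groundspeed=152.0 kt
Leg 3: track=198.6°, groundspeed=180.9 kt
Leg 4: track=85.9°, groundspeed=151.0 kt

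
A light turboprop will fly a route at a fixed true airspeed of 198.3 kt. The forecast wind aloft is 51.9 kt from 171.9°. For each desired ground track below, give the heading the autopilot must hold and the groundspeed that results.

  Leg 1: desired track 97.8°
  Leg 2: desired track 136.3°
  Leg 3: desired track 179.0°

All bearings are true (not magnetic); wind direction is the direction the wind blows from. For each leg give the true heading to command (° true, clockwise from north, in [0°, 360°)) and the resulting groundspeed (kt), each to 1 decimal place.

Leg 1: heading=112.4°, groundspeed=177.7 kt
Leg 2: heading=145.1°, groundspeed=153.8 kt
Leg 3: heading=177.1°, groundspeed=146.7 kt

Leg 1: desired track 97.8°; wind correction +14.6° → command heading 112.4°, groundspeed 177.7 kt
Leg 2: desired track 136.3°; wind correction +8.8° → command heading 145.1°, groundspeed 153.8 kt
Leg 3: desired track 179.0°; wind correction -1.9° → command heading 177.1°, groundspeed 146.7 kt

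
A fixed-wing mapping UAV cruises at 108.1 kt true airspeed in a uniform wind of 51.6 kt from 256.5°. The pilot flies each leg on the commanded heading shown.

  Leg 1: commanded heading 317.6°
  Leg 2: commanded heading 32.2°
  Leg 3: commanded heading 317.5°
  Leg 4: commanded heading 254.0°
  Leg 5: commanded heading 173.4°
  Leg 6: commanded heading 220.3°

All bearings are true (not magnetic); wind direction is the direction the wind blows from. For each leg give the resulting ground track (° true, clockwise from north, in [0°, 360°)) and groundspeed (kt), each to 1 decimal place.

Leg 1: track=346.1°, groundspeed=94.6 kt
Leg 2: track=46.2°, groundspeed=149.4 kt
Leg 3: track=346.0°, groundspeed=94.5 kt
Leg 4: track=251.7°, groundspeed=56.6 kt
Leg 5: track=146.7°, groundspeed=114.1 kt
Leg 6: track=195.7°, groundspeed=73.1 kt

Leg 1: heading 317.6°; drift +28.5° → track 346.1°, groundspeed 94.6 kt
Leg 2: heading 32.2°; drift +14.0° → track 46.2°, groundspeed 149.4 kt
Leg 3: heading 317.5°; drift +28.5° → track 346.0°, groundspeed 94.5 kt
Leg 4: heading 254.0°; drift -2.3° → track 251.7°, groundspeed 56.6 kt
Leg 5: heading 173.4°; drift -26.7° → track 146.7°, groundspeed 114.1 kt
Leg 6: heading 220.3°; drift -24.6° → track 195.7°, groundspeed 73.1 kt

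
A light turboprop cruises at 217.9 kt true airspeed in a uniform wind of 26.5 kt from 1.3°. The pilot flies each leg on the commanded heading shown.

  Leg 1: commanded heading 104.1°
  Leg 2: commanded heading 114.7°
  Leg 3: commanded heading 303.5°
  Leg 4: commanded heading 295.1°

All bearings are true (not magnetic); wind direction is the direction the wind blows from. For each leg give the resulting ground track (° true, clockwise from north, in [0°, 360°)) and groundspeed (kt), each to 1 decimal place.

Leg 1: heading 104.1°; drift +6.6° → track 110.7°, groundspeed 225.3 kt
Leg 2: heading 114.7°; drift +6.1° → track 120.8°, groundspeed 229.7 kt
Leg 3: heading 303.5°; drift -6.3° → track 297.2°, groundspeed 205.0 kt
Leg 4: heading 295.1°; drift -6.7° → track 288.4°, groundspeed 208.6 kt

Leg 1: track=110.7°, groundspeed=225.3 kt
Leg 2: track=120.8°, groundspeed=229.7 kt
Leg 3: track=297.2°, groundspeed=205.0 kt
Leg 4: track=288.4°, groundspeed=208.6 kt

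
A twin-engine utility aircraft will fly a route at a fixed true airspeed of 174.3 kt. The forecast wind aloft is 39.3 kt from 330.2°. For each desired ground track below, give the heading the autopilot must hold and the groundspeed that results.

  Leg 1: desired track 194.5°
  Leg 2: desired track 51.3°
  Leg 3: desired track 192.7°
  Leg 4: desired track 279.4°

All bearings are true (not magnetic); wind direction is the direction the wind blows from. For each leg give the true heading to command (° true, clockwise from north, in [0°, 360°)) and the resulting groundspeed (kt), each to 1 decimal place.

Leg 1: desired track 194.5°; wind correction +9.1° → command heading 203.6°, groundspeed 200.3 kt
Leg 2: desired track 51.3°; wind correction -12.9° → command heading 38.4°, groundspeed 163.8 kt
Leg 3: desired track 192.7°; wind correction +8.8° → command heading 201.5°, groundspeed 201.2 kt
Leg 4: desired track 279.4°; wind correction +10.1° → command heading 289.5°, groundspeed 146.8 kt

Leg 1: heading=203.6°, groundspeed=200.3 kt
Leg 2: heading=38.4°, groundspeed=163.8 kt
Leg 3: heading=201.5°, groundspeed=201.2 kt
Leg 4: heading=289.5°, groundspeed=146.8 kt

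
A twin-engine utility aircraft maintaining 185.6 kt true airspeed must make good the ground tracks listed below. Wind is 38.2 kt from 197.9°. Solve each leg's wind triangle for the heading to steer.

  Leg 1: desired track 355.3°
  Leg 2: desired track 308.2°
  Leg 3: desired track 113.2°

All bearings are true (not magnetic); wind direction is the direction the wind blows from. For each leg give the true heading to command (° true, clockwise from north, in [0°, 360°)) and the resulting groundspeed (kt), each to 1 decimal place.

Leg 1: heading=350.8°, groundspeed=220.3 kt
Leg 2: heading=297.1°, groundspeed=195.4 kt
Leg 3: heading=125.0°, groundspeed=178.1 kt

Leg 1: desired track 355.3°; wind correction -4.5° → command heading 350.8°, groundspeed 220.3 kt
Leg 2: desired track 308.2°; wind correction -11.1° → command heading 297.1°, groundspeed 195.4 kt
Leg 3: desired track 113.2°; wind correction +11.8° → command heading 125.0°, groundspeed 178.1 kt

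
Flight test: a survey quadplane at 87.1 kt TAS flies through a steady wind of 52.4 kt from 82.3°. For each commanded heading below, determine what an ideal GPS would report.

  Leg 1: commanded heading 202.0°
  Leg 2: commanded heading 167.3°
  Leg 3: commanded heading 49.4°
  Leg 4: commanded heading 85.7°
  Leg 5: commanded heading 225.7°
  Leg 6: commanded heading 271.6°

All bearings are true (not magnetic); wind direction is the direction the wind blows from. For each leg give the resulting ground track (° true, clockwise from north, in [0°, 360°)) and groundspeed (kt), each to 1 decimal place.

Leg 1: heading 202.0°; drift +21.9° → track 223.9°, groundspeed 121.9 kt
Leg 2: heading 167.3°; drift +32.3° → track 199.6°, groundspeed 97.7 kt
Leg 3: heading 49.4°; drift -33.4° → track 16.0°, groundspeed 51.7 kt
Leg 4: heading 85.7°; drift +5.1° → track 90.8°, groundspeed 34.9 kt
Leg 5: heading 225.7°; drift +13.6° → track 239.3°, groundspeed 132.9 kt
Leg 6: heading 271.6°; drift -3.5° → track 268.1°, groundspeed 139.1 kt

Leg 1: track=223.9°, groundspeed=121.9 kt
Leg 2: track=199.6°, groundspeed=97.7 kt
Leg 3: track=16.0°, groundspeed=51.7 kt
Leg 4: track=90.8°, groundspeed=34.9 kt
Leg 5: track=239.3°, groundspeed=132.9 kt
Leg 6: track=268.1°, groundspeed=139.1 kt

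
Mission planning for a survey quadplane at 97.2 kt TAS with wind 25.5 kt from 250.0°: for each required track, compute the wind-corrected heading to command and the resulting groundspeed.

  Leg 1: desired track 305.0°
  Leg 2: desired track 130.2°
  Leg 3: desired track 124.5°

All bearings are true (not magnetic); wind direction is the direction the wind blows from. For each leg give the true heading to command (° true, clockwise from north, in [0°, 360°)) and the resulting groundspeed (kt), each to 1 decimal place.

Leg 1: heading=292.6°, groundspeed=80.3 kt
Leg 2: heading=143.4°, groundspeed=107.3 kt
Leg 3: heading=136.8°, groundspeed=109.8 kt

Leg 1: desired track 305.0°; wind correction -12.4° → command heading 292.6°, groundspeed 80.3 kt
Leg 2: desired track 130.2°; wind correction +13.2° → command heading 143.4°, groundspeed 107.3 kt
Leg 3: desired track 124.5°; wind correction +12.3° → command heading 136.8°, groundspeed 109.8 kt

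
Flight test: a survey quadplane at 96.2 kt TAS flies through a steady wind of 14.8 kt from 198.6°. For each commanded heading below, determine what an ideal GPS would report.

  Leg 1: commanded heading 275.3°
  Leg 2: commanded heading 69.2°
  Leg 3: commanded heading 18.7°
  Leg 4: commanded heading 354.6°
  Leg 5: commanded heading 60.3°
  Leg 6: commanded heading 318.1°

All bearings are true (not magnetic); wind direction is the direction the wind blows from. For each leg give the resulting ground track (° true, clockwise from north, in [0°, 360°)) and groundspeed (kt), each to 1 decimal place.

Leg 1: heading 275.3°; drift +8.8° → track 284.1°, groundspeed 93.9 kt
Leg 2: heading 69.2°; drift -6.2° → track 63.0°, groundspeed 106.2 kt
Leg 3: heading 18.7°; drift +0.0° → track 18.7°, groundspeed 111.0 kt
Leg 4: heading 354.6°; drift +3.1° → track 357.7°, groundspeed 109.9 kt
Leg 5: heading 60.3°; drift -5.2° → track 55.1°, groundspeed 107.7 kt
Leg 6: heading 318.1°; drift +7.1° → track 325.2°, groundspeed 104.3 kt

Leg 1: track=284.1°, groundspeed=93.9 kt
Leg 2: track=63.0°, groundspeed=106.2 kt
Leg 3: track=18.7°, groundspeed=111.0 kt
Leg 4: track=357.7°, groundspeed=109.9 kt
Leg 5: track=55.1°, groundspeed=107.7 kt
Leg 6: track=325.2°, groundspeed=104.3 kt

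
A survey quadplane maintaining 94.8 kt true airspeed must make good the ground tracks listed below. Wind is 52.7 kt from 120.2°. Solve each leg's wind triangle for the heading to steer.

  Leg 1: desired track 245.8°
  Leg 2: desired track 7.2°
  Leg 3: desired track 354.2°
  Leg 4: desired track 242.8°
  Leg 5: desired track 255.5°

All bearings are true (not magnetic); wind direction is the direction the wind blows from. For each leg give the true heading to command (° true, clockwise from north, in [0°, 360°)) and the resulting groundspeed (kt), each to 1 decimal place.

Leg 1: desired track 245.8°; wind correction -26.9° → command heading 218.9°, groundspeed 115.2 kt
Leg 2: desired track 7.2°; wind correction +30.8° → command heading 38.0°, groundspeed 102.0 kt
Leg 3: desired track 354.2°; wind correction +26.7° → command heading 20.9°, groundspeed 115.6 kt
Leg 4: desired track 242.8°; wind correction -27.9° → command heading 214.9°, groundspeed 112.2 kt
Leg 5: desired track 255.5°; wind correction -23.0° → command heading 232.5°, groundspeed 124.7 kt

Leg 1: heading=218.9°, groundspeed=115.2 kt
Leg 2: heading=38.0°, groundspeed=102.0 kt
Leg 3: heading=20.9°, groundspeed=115.6 kt
Leg 4: heading=214.9°, groundspeed=112.2 kt
Leg 5: heading=232.5°, groundspeed=124.7 kt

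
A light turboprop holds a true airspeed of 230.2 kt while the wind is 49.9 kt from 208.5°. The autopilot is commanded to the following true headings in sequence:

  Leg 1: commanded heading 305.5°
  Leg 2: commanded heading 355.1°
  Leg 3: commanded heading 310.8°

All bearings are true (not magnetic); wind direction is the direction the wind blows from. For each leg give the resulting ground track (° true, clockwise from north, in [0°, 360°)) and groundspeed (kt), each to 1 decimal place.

Leg 1: track=317.3°, groundspeed=241.4 kt
Leg 2: track=0.9°, groundspeed=273.2 kt
Leg 3: track=322.2°, groundspeed=245.7 kt

Leg 1: heading 305.5°; drift +11.8° → track 317.3°, groundspeed 241.4 kt
Leg 2: heading 355.1°; drift +5.8° → track 0.9°, groundspeed 273.2 kt
Leg 3: heading 310.8°; drift +11.4° → track 322.2°, groundspeed 245.7 kt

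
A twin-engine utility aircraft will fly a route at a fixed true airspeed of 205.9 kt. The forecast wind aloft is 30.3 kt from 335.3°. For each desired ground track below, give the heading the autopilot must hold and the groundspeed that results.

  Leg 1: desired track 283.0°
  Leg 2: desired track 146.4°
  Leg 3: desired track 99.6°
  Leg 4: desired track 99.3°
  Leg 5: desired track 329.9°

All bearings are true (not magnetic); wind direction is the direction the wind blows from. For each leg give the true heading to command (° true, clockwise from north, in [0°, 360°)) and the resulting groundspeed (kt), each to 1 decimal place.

Leg 1: heading=289.7°, groundspeed=186.0 kt
Leg 2: heading=145.1°, groundspeed=235.8 kt
Leg 3: heading=92.6°, groundspeed=221.4 kt
Leg 4: heading=92.3°, groundspeed=221.3 kt
Leg 5: heading=330.7°, groundspeed=175.7 kt

Leg 1: desired track 283.0°; wind correction +6.7° → command heading 289.7°, groundspeed 186.0 kt
Leg 2: desired track 146.4°; wind correction -1.3° → command heading 145.1°, groundspeed 235.8 kt
Leg 3: desired track 99.6°; wind correction -7.0° → command heading 92.6°, groundspeed 221.4 kt
Leg 4: desired track 99.3°; wind correction -7.0° → command heading 92.3°, groundspeed 221.3 kt
Leg 5: desired track 329.9°; wind correction +0.8° → command heading 330.7°, groundspeed 175.7 kt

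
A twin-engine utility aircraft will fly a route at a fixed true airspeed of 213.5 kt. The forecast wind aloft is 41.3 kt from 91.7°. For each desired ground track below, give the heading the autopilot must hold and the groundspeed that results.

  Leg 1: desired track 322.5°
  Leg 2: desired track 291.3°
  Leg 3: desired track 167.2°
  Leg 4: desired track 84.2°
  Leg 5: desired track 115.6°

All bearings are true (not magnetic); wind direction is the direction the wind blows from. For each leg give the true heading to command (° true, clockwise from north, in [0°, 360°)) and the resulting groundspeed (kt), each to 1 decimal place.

Leg 1: heading=331.1°, groundspeed=237.2 kt
Leg 2: heading=295.0°, groundspeed=252.0 kt
Leg 3: heading=156.4°, groundspeed=199.4 kt
Leg 4: heading=85.6°, groundspeed=172.5 kt
Leg 5: heading=111.1°, groundspeed=175.1 kt

Leg 1: desired track 322.5°; wind correction +8.6° → command heading 331.1°, groundspeed 237.2 kt
Leg 2: desired track 291.3°; wind correction +3.7° → command heading 295.0°, groundspeed 252.0 kt
Leg 3: desired track 167.2°; wind correction -10.8° → command heading 156.4°, groundspeed 199.4 kt
Leg 4: desired track 84.2°; wind correction +1.4° → command heading 85.6°, groundspeed 172.5 kt
Leg 5: desired track 115.6°; wind correction -4.5° → command heading 111.1°, groundspeed 175.1 kt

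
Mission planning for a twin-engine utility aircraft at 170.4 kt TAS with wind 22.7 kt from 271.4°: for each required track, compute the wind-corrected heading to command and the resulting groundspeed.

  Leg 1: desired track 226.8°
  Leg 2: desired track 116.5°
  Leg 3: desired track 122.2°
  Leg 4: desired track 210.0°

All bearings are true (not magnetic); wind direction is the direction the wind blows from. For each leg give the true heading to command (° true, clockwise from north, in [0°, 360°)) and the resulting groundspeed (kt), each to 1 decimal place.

Leg 1: heading=232.2°, groundspeed=153.5 kt
Leg 2: heading=119.7°, groundspeed=190.7 kt
Leg 3: heading=126.1°, groundspeed=189.5 kt
Leg 4: heading=216.7°, groundspeed=158.4 kt

Leg 1: desired track 226.8°; wind correction +5.4° → command heading 232.2°, groundspeed 153.5 kt
Leg 2: desired track 116.5°; wind correction +3.2° → command heading 119.7°, groundspeed 190.7 kt
Leg 3: desired track 122.2°; wind correction +3.9° → command heading 126.1°, groundspeed 189.5 kt
Leg 4: desired track 210.0°; wind correction +6.7° → command heading 216.7°, groundspeed 158.4 kt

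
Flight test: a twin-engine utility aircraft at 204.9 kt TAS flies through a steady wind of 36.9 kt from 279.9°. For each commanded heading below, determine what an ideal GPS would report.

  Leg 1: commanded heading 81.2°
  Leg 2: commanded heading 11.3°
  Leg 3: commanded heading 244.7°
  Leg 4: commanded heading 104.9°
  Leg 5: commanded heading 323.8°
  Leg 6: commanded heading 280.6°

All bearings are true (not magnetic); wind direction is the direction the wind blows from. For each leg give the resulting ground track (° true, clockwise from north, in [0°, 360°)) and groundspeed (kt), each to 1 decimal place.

Leg 1: track=84.0°, groundspeed=240.1 kt
Leg 2: track=21.5°, groundspeed=209.1 kt
Leg 3: track=237.8°, groundspeed=176.0 kt
Leg 4: track=104.1°, groundspeed=241.7 kt
Leg 5: track=332.0°, groundspeed=180.1 kt
Leg 6: track=280.8°, groundspeed=168.0 kt

Leg 1: heading 81.2°; drift +2.8° → track 84.0°, groundspeed 240.1 kt
Leg 2: heading 11.3°; drift +10.2° → track 21.5°, groundspeed 209.1 kt
Leg 3: heading 244.7°; drift -6.9° → track 237.8°, groundspeed 176.0 kt
Leg 4: heading 104.9°; drift -0.8° → track 104.1°, groundspeed 241.7 kt
Leg 5: heading 323.8°; drift +8.2° → track 332.0°, groundspeed 180.1 kt
Leg 6: heading 280.6°; drift +0.2° → track 280.8°, groundspeed 168.0 kt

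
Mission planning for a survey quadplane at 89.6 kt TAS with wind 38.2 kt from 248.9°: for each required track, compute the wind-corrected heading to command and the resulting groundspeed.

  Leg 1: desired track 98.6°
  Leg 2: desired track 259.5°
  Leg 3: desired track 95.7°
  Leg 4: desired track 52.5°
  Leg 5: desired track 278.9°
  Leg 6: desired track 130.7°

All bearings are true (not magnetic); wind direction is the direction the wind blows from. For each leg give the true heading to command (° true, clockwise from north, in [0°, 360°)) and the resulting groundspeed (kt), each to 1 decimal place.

Leg 1: heading=110.8°, groundspeed=120.8 kt
Leg 2: heading=255.0°, groundspeed=51.8 kt
Leg 3: heading=106.8°, groundspeed=122.0 kt
Leg 4: heading=45.6°, groundspeed=125.6 kt
Leg 5: heading=266.6°, groundspeed=54.5 kt
Leg 6: heading=152.8°, groundspeed=101.1 kt

Leg 1: desired track 98.6°; wind correction +12.2° → command heading 110.8°, groundspeed 120.8 kt
Leg 2: desired track 259.5°; wind correction -4.5° → command heading 255.0°, groundspeed 51.8 kt
Leg 3: desired track 95.7°; wind correction +11.1° → command heading 106.8°, groundspeed 122.0 kt
Leg 4: desired track 52.5°; wind correction -6.9° → command heading 45.6°, groundspeed 125.6 kt
Leg 5: desired track 278.9°; wind correction -12.3° → command heading 266.6°, groundspeed 54.5 kt
Leg 6: desired track 130.7°; wind correction +22.1° → command heading 152.8°, groundspeed 101.1 kt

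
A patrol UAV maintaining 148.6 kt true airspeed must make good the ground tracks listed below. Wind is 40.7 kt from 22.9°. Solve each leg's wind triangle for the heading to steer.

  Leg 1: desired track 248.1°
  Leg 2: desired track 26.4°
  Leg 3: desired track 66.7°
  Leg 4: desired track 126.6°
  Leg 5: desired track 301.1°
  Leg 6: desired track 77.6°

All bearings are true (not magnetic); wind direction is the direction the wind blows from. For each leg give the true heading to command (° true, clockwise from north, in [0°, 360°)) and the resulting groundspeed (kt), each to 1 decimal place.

Leg 1: heading=259.3°, groundspeed=174.4 kt
Leg 2: heading=25.4°, groundspeed=108.0 kt
Leg 3: heading=55.8°, groundspeed=116.5 kt
Leg 4: heading=111.2°, groundspeed=152.9 kt
Leg 5: heading=316.8°, groundspeed=137.2 kt
Leg 6: heading=64.7°, groundspeed=121.3 kt

Leg 1: desired track 248.1°; wind correction +11.2° → command heading 259.3°, groundspeed 174.4 kt
Leg 2: desired track 26.4°; wind correction -1.0° → command heading 25.4°, groundspeed 108.0 kt
Leg 3: desired track 66.7°; wind correction -10.9° → command heading 55.8°, groundspeed 116.5 kt
Leg 4: desired track 126.6°; wind correction -15.4° → command heading 111.2°, groundspeed 152.9 kt
Leg 5: desired track 301.1°; wind correction +15.7° → command heading 316.8°, groundspeed 137.2 kt
Leg 6: desired track 77.6°; wind correction -12.9° → command heading 64.7°, groundspeed 121.3 kt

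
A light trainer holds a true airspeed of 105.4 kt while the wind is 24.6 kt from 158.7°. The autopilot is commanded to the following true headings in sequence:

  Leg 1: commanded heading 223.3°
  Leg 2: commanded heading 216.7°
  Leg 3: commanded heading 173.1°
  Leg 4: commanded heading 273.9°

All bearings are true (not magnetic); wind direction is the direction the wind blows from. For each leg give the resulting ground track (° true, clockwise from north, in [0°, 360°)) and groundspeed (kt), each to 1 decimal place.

Leg 1: track=236.5°, groundspeed=97.4 kt
Leg 2: track=229.4°, groundspeed=94.7 kt
Leg 3: track=177.4°, groundspeed=81.8 kt
Leg 4: track=284.8°, groundspeed=118.0 kt

Leg 1: heading 223.3°; drift +13.2° → track 236.5°, groundspeed 97.4 kt
Leg 2: heading 216.7°; drift +12.7° → track 229.4°, groundspeed 94.7 kt
Leg 3: heading 173.1°; drift +4.3° → track 177.4°, groundspeed 81.8 kt
Leg 4: heading 273.9°; drift +10.9° → track 284.8°, groundspeed 118.0 kt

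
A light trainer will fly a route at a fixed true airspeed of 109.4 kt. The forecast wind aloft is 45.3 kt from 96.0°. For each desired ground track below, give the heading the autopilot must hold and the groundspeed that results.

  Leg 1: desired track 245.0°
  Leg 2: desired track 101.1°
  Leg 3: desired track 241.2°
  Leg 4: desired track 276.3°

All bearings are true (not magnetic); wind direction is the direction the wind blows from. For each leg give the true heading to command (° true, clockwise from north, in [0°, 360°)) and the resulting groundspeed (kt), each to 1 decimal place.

Leg 1: desired track 245.0°; wind correction -12.3° → command heading 232.7°, groundspeed 145.7 kt
Leg 2: desired track 101.1°; wind correction -2.1° → command heading 99.0°, groundspeed 64.2 kt
Leg 3: desired track 241.2°; wind correction -13.7° → command heading 227.5°, groundspeed 143.5 kt
Leg 4: desired track 276.3°; wind correction +0.1° → command heading 276.4°, groundspeed 154.7 kt

Leg 1: heading=232.7°, groundspeed=145.7 kt
Leg 2: heading=99.0°, groundspeed=64.2 kt
Leg 3: heading=227.5°, groundspeed=143.5 kt
Leg 4: heading=276.4°, groundspeed=154.7 kt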